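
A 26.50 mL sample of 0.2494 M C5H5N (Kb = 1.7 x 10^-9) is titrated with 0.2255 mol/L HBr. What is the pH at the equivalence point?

n(C5H5N) = 0.2494 x 0.02650 = 0.006609 mol; V(HBr) at equivalence = 0.006609/0.2255 = 0.02931 L.
At equivalence the base is fully converted to C5H5NH+; total volume = 0.05581 L, so [C5H5NH+] = 0.006609/0.05581 = 0.1184 M.
Ka(C5H5NH+) = Kw/Kb = 1.0e-14 / 1.7 x 10^-9 = 5.88e-6.
[H^+] = sqrt(Ka x [C5H5NH+]) = sqrt(5.88e-6 x 0.1184) = 0.000835 M.
pH = -log(0.000835) = 3.08.

3.08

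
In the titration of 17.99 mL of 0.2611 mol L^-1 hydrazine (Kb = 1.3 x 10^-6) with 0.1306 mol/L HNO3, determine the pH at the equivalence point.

n(N2H4) = 0.2611 x 0.01799 = 0.004697 mol; V(HNO3) at equivalence = 0.004697/0.1306 = 0.03597 L.
At equivalence the base is fully converted to N2H5+; total volume = 0.05396 L, so [N2H5+] = 0.004697/0.05396 = 0.08706 M.
Ka(N2H5+) = Kw/Kb = 1.0e-14 / 1.3 x 10^-6 = 7.69e-9.
[H^+] = sqrt(Ka x [N2H5+]) = sqrt(7.69e-9 x 0.08706) = 2.59e-5 M.
pH = -log(2.59e-5) = 4.59.

4.59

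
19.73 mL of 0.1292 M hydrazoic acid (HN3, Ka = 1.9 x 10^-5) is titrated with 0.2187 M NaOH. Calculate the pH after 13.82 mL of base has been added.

n(acid) = 0.1292 x 0.01973 = 0.002549 mol; n(NaOH) added = 0.2187 x 0.01382 = 0.003022 mol.
Base is in excess by 0.003022 - 0.002549 = 0.0004733 mol in a total volume of 0.03355 L.
[OH^-] = 0.0004733/0.03355 = 0.01411 M, so pOH = 1.85 and pH = 14.00 - 1.85 = 12.15.

12.15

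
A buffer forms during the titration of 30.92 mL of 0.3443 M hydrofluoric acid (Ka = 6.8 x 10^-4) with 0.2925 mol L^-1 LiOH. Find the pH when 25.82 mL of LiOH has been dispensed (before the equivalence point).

Initial n(HF) = 0.3443 x 0.03092 = 0.01065 mol.
n(LiOH) added = 0.2925 x 0.02582 = 0.007552 mol, converting that many moles of HF to F-.
Remaining n(HF) = 0.003093 mol; n(F-) = 0.007552 mol.
By Henderson-Hasselbalch, pH = pKa + log([A^-]/[HA]) = 3.17 + log(0.007552/0.003093) = 3.17 + (+0.39) = 3.56.

3.56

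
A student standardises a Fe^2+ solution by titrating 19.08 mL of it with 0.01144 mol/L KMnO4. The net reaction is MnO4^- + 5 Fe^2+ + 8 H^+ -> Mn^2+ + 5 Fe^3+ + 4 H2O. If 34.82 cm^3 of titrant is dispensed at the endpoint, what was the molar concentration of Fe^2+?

n(KMnO4) = 0.01144 x 0.03482 = 0.0003983 mol.
From the balanced equation, 1 mol KMnO4 reacts with 5 mol Fe^2+, so n(Fe^2+) = 0.0003983 x 5/1 = 0.001992 mol.
[Fe^2+] = 0.001992 / 0.01908 L = 0.104 M.

0.104 M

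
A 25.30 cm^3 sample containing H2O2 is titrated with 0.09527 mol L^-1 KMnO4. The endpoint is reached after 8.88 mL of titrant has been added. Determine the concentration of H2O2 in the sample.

n(KMnO4) = 0.09527 x 0.008880 = 0.0008460 mol.
From the balanced equation, 2 mol KMnO4 reacts with 5 mol H2O2, so n(H2O2) = 0.0008460 x 5/2 = 0.002115 mol.
[H2O2] = 0.002115 / 0.02530 L = 0.0836 M.

0.0836 M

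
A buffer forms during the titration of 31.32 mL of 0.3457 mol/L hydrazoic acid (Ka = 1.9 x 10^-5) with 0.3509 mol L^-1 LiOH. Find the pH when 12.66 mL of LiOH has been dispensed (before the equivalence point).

4.56

Initial n(HN3) = 0.3457 x 0.03132 = 0.01083 mol.
n(LiOH) added = 0.3509 x 0.01266 = 0.004442 mol, converting that many moles of HN3 to N3-.
Remaining n(HN3) = 0.006385 mol; n(N3-) = 0.004442 mol.
By Henderson-Hasselbalch, pH = pKa + log([A^-]/[HA]) = 4.72 + log(0.004442/0.006385) = 4.72 + (-0.16) = 4.56.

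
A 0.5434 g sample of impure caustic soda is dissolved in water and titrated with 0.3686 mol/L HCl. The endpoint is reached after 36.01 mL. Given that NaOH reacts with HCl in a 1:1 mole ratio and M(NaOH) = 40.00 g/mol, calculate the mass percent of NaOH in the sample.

n(HCl) = 0.3686 x 0.03601 = 0.01327 mol.
n(NaOH) = 0.01327 / 1 = 0.01327 mol.
mass of NaOH = 0.01327 x 40.00 = 0.5309 g.
% purity = 0.5309 / 0.5434 x 100 = 97.7%.

97.7%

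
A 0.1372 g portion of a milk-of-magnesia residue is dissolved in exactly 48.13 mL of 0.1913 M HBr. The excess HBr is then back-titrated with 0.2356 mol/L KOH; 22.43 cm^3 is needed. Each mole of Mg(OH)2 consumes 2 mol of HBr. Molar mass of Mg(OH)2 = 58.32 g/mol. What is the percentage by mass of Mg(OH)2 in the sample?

Total n(HBr) added = 0.1913 x 0.04813 = 0.009207 mol.
n(KOH) used = 0.2356 x 0.02243 = 0.005285 mol, which equals the excess n(HBr).
So n(HBr) consumed by the sample = 0.009207 - 0.005285 = 0.003923 mol.
n(Mg(OH)2) = 0.003923 / 2 = 0.001961 mol.
mass Mg(OH)2 = 0.001961 x 58.32 = 0.1144 g, so %Mg(OH)2 = 0.1144/0.1372 x 100 = 83.4%.

83.4%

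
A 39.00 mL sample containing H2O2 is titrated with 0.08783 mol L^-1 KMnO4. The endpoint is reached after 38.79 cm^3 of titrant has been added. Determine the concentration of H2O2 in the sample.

n(KMnO4) = 0.08783 x 0.03879 = 0.003407 mol.
From the balanced equation, 2 mol KMnO4 reacts with 5 mol H2O2, so n(H2O2) = 0.003407 x 5/2 = 0.008517 mol.
[H2O2] = 0.008517 / 0.03900 L = 0.218 M.

0.218 M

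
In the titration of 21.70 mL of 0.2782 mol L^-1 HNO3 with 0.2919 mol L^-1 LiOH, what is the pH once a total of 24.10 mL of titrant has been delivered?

12.34

n(acid) = 0.2782 x 0.02170 = 0.006037 mol; n(LiOH) added = 0.2919 x 0.02410 = 0.007035 mol.
Base is in excess by 0.007035 - 0.006037 = 0.0009979 mol in a total volume of 0.04580 L.
[OH^-] = 0.0009979/0.04580 = 0.02179 M, so pOH = 1.66 and pH = 14.00 - 1.66 = 12.34.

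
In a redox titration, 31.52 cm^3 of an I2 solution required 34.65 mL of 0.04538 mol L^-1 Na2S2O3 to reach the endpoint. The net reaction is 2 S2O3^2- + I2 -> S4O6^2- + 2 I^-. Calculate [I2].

n(Na2S2O3) = 0.04538 x 0.03465 = 0.001572 mol.
From the balanced equation, 2 mol Na2S2O3 reacts with 1 mol I2, so n(I2) = 0.001572 x 1/2 = 0.0007862 mol.
[I2] = 0.0007862 / 0.03152 L = 0.0249 M.

0.0249 M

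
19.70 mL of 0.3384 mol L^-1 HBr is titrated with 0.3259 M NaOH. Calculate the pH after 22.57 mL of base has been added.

12.21

n(acid) = 0.3384 x 0.01970 = 0.006666 mol; n(NaOH) added = 0.3259 x 0.02257 = 0.007356 mol.
Base is in excess by 0.007356 - 0.006666 = 0.0006891 mol in a total volume of 0.04227 L.
[OH^-] = 0.0006891/0.04227 = 0.01630 M, so pOH = 1.79 and pH = 14.00 - 1.79 = 12.21.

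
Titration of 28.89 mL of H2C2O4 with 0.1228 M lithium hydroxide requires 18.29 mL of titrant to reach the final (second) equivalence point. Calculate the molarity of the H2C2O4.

n(LiOH) = 0.1228 x 0.01829 = 0.002246 mol.
At the final (second) equivalence point, 2 mol OH^- react per mol H2C2O4, so n(H2C2O4) = 0.002246 / 2 = 0.001123 mol.
[H2C2O4] = 0.001123 / 0.02889 L = 0.0389 M.

0.0389 M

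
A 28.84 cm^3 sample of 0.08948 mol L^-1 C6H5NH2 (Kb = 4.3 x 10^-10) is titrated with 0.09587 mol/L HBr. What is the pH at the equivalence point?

n(C6H5NH2) = 0.08948 x 0.02884 = 0.002581 mol; V(HBr) at equivalence = 0.002581/0.09587 = 0.02692 L.
At equivalence the base is fully converted to C6H5NH3+; total volume = 0.05576 L, so [C6H5NH3+] = 0.002581/0.05576 = 0.04628 M.
Ka(C6H5NH3+) = Kw/Kb = 1.0e-14 / 4.3 x 10^-10 = 2.33e-5.
[H^+] = sqrt(Ka x [C6H5NH3+]) = sqrt(2.33e-5 x 0.04628) = 0.00104 M.
pH = -log(0.00104) = 2.98.

2.98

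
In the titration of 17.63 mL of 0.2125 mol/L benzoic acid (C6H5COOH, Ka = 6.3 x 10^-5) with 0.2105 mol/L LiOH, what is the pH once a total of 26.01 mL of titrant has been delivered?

n(acid) = 0.2125 x 0.01763 = 0.003746 mol; n(LiOH) added = 0.2105 x 0.02601 = 0.005475 mol.
Base is in excess by 0.005475 - 0.003746 = 0.001729 mol in a total volume of 0.04364 L.
[OH^-] = 0.001729/0.04364 = 0.03961 M, so pOH = 1.40 and pH = 14.00 - 1.40 = 12.60.

12.60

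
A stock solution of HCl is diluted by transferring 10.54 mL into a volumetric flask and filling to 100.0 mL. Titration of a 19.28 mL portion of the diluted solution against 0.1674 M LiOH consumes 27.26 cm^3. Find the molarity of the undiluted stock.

n(LiOH) = 0.1674 x 0.02726 = 0.004563 mol.
n(HCl) in the aliquot = 0.004563 mol.
[diluted HCl] = 0.004563 / 0.01928 = 0.2367 M.
Dilution factor = 100.0/10.54 = 9.488, so [stock] = 0.2367 x 9.488 = 2.25 M.

2.25 M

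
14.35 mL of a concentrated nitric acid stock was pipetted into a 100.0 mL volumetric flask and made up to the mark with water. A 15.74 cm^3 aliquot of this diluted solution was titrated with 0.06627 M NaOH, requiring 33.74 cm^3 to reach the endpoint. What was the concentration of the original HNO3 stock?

n(NaOH) = 0.06627 x 0.03374 = 0.002236 mol.
n(HNO3) in the aliquot = 0.002236 mol.
[diluted HNO3] = 0.002236 / 0.01574 = 0.1421 M.
Dilution factor = 100.0/14.35 = 6.969, so [stock] = 0.1421 x 6.969 = 0.990 M.

0.990 M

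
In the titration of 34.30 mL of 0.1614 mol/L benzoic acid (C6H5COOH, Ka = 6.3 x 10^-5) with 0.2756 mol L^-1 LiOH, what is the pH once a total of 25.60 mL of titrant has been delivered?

12.40

n(acid) = 0.1614 x 0.03430 = 0.005536 mol; n(LiOH) added = 0.2756 x 0.02560 = 0.007055 mol.
Base is in excess by 0.007055 - 0.005536 = 0.001519 mol in a total volume of 0.05990 L.
[OH^-] = 0.001519/0.05990 = 0.02536 M, so pOH = 1.60 and pH = 14.00 - 1.60 = 12.40.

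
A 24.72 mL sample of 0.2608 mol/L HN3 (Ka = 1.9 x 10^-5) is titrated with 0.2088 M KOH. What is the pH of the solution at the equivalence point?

n(HN3) = 0.2608 x 0.02472 = 0.006447 mol; V(KOH) at equivalence = 0.006447/0.2088 = 0.03088 L.
At equivalence all the acid is converted to N3-; total volume = 0.02472 + 0.03088 = 0.05560 L, so [N3-] = 0.006447/0.05560 = 0.1160 M.
Kb = Kw/Ka = 1.0e-14 / 1.9 x 10^-5 = 5.26e-10.
[OH^-] = sqrt(Kb x [N3-]) = sqrt(5.26e-10 x 0.1160) = 7.81e-6 M.
pOH = 5.11, so pH = 14.00 - 5.11 = 8.89.

8.89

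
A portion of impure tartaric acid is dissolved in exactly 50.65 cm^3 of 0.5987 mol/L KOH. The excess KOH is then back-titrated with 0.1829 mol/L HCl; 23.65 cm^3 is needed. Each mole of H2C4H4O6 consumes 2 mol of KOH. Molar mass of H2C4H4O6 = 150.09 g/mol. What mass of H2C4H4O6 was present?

Total n(KOH) added = 0.5987 x 0.05065 = 0.03032 mol.
n(HCl) used = 0.1829 x 0.02365 = 0.004326 mol, which equals the excess n(KOH).
So n(KOH) consumed by the sample = 0.03032 - 0.004326 = 0.02600 mol.
n(H2C4H4O6) = 0.02600 / 2 = 0.01300 mol.
mass = 0.01300 mol x 150.09 g/mol = 1.95 g.

1.95 g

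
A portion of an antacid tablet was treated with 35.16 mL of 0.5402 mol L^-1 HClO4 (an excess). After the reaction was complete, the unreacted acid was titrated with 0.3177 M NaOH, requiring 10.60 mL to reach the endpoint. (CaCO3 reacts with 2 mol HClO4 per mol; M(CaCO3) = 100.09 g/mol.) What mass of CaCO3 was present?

Total n(HClO4) added = 0.5402 x 0.03516 = 0.01899 mol.
n(NaOH) used = 0.3177 x 0.01060 = 0.003368 mol, which equals the excess n(HClO4).
So n(HClO4) consumed by the sample = 0.01899 - 0.003368 = 0.01563 mol.
n(CaCO3) = 0.01563 / 2 = 0.007813 mol.
mass = 0.007813 mol x 100.09 g/mol = 0.782 g.

0.782 g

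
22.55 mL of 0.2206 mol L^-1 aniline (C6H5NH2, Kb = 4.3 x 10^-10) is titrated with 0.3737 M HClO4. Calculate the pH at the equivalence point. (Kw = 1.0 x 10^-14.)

2.75

n(C6H5NH2) = 0.2206 x 0.02255 = 0.004975 mol; V(HClO4) at equivalence = 0.004975/0.3737 = 0.01331 L.
At equivalence the base is fully converted to C6H5NH3+; total volume = 0.03586 L, so [C6H5NH3+] = 0.004975/0.03586 = 0.1387 M.
Ka(C6H5NH3+) = Kw/Kb = 1.0e-14 / 4.3 x 10^-10 = 2.33e-5.
[H^+] = sqrt(Ka x [C6H5NH3+]) = sqrt(2.33e-5 x 0.1387) = 0.00180 M.
pH = -log(0.00180) = 2.75.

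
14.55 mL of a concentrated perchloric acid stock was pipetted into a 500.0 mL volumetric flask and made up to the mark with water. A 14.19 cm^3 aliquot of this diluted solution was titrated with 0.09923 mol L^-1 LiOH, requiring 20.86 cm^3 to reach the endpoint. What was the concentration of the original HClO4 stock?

n(LiOH) = 0.09923 x 0.02086 = 0.002070 mol.
n(HClO4) in the aliquot = 0.002070 mol.
[diluted HClO4] = 0.002070 / 0.01419 = 0.1459 M.
Dilution factor = 500.0/14.55 = 34.36, so [stock] = 0.1459 x 34.36 = 5.01 M.

5.01 M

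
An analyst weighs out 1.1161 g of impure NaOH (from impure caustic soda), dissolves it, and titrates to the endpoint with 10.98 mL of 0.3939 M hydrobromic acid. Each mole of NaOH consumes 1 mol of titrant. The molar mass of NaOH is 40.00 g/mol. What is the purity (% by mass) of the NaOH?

15.5%

n(HBr) = 0.3939 x 0.01098 = 0.004325 mol.
n(NaOH) = 0.004325 / 1 = 0.004325 mol.
mass of NaOH = 0.004325 x 40.00 = 0.1730 g.
% purity = 0.1730 / 1.1161 x 100 = 15.5%.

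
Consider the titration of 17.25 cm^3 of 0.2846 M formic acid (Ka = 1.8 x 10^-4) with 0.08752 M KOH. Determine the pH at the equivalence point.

8.29

n(HCOOH) = 0.2846 x 0.01725 = 0.004909 mol; V(KOH) at equivalence = 0.004909/0.08752 = 0.05609 L.
At equivalence all the acid is converted to HCOO-; total volume = 0.01725 + 0.05609 = 0.07334 L, so [HCOO-] = 0.004909/0.07334 = 0.06694 M.
Kb = Kw/Ka = 1.0e-14 / 1.8 x 10^-4 = 5.56e-11.
[OH^-] = sqrt(Kb x [HCOO-]) = sqrt(5.56e-11 x 0.06694) = 1.93e-6 M.
pOH = 5.71, so pH = 14.00 - 5.71 = 8.29.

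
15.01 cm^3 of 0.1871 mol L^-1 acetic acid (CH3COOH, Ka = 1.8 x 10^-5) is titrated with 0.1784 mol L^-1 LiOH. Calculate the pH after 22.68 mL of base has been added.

12.52

n(acid) = 0.1871 x 0.01501 = 0.002808 mol; n(LiOH) added = 0.1784 x 0.02268 = 0.004046 mol.
Base is in excess by 0.004046 - 0.002808 = 0.001238 mol in a total volume of 0.03769 L.
[OH^-] = 0.001238/0.03769 = 0.03284 M, so pOH = 1.48 and pH = 14.00 - 1.48 = 12.52.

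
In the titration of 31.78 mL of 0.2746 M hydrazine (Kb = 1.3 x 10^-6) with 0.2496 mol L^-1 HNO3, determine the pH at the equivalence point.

4.50

n(N2H4) = 0.2746 x 0.03178 = 0.008727 mol; V(HNO3) at equivalence = 0.008727/0.2496 = 0.03496 L.
At equivalence the base is fully converted to N2H5+; total volume = 0.06674 L, so [N2H5+] = 0.008727/0.06674 = 0.1308 M.
Ka(N2H5+) = Kw/Kb = 1.0e-14 / 1.3 x 10^-6 = 7.69e-9.
[H^+] = sqrt(Ka x [N2H5+]) = sqrt(7.69e-9 x 0.1308) = 3.17e-5 M.
pH = -log(3.17e-5) = 4.50.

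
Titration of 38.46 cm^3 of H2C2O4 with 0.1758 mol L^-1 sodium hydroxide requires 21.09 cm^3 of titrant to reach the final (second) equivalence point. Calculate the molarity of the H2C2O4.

n(NaOH) = 0.1758 x 0.02109 = 0.003708 mol.
At the final (second) equivalence point, 2 mol OH^- react per mol H2C2O4, so n(H2C2O4) = 0.003708 / 2 = 0.001854 mol.
[H2C2O4] = 0.001854 / 0.03846 L = 0.0482 M.

0.0482 M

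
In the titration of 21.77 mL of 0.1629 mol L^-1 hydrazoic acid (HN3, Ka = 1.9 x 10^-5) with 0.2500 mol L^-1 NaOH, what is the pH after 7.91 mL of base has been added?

4.82

Initial n(HN3) = 0.1629 x 0.02177 = 0.003546 mol.
n(NaOH) added = 0.2500 x 0.007910 = 0.001978 mol, converting that many moles of HN3 to N3-.
Remaining n(HN3) = 0.001569 mol; n(N3-) = 0.001978 mol.
By Henderson-Hasselbalch, pH = pKa + log([A^-]/[HA]) = 4.72 + log(0.001978/0.001569) = 4.72 + (+0.10) = 4.82.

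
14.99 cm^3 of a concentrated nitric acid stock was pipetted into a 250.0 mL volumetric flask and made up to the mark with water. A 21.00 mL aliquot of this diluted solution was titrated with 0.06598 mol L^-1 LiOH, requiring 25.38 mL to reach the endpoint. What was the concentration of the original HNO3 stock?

1.33 M

n(LiOH) = 0.06598 x 0.02538 = 0.001675 mol.
n(HNO3) in the aliquot = 0.001675 mol.
[diluted HNO3] = 0.001675 / 0.02100 = 0.07974 M.
Dilution factor = 250.0/14.99 = 16.68, so [stock] = 0.07974 x 16.68 = 1.33 M.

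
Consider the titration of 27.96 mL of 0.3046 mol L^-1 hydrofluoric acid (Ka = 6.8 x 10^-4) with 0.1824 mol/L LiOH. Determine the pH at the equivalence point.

n(HF) = 0.3046 x 0.02796 = 0.008517 mol; V(LiOH) at equivalence = 0.008517/0.1824 = 0.04669 L.
At equivalence all the acid is converted to F-; total volume = 0.02796 + 0.04669 = 0.07465 L, so [F-] = 0.008517/0.07465 = 0.1141 M.
Kb = Kw/Ka = 1.0e-14 / 6.8 x 10^-4 = 1.47e-11.
[OH^-] = sqrt(Kb x [F-]) = sqrt(1.47e-11 x 0.1141) = 1.30e-6 M.
pOH = 5.89, so pH = 14.00 - 5.89 = 8.11.

8.11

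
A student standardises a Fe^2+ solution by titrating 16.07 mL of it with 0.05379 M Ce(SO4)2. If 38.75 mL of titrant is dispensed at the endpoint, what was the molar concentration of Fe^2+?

0.130 M

n(Ce(SO4)2) = 0.05379 x 0.03875 = 0.002084 mol.
From the balanced equation, 1 mol Ce(SO4)2 reacts with 1 mol Fe^2+, so n(Fe^2+) = 0.002084 x 1/1 = 0.002084 mol.
[Fe^2+] = 0.002084 / 0.01607 L = 0.130 M.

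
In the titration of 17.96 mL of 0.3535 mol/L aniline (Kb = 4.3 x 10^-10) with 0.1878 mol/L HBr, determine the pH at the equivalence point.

n(C6H5NH2) = 0.3535 x 0.01796 = 0.006349 mol; V(HBr) at equivalence = 0.006349/0.1878 = 0.03381 L.
At equivalence the base is fully converted to C6H5NH3+; total volume = 0.05177 L, so [C6H5NH3+] = 0.006349/0.05177 = 0.1226 M.
Ka(C6H5NH3+) = Kw/Kb = 1.0e-14 / 4.3 x 10^-10 = 2.33e-5.
[H^+] = sqrt(Ka x [C6H5NH3+]) = sqrt(2.33e-5 x 0.1226) = 0.00169 M.
pH = -log(0.00169) = 2.77.

2.77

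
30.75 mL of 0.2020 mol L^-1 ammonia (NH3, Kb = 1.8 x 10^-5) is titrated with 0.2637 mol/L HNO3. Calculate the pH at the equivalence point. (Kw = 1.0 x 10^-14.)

5.10

n(NH3) = 0.2020 x 0.03075 = 0.006212 mol; V(HNO3) at equivalence = 0.006212/0.2637 = 0.02356 L.
At equivalence the base is fully converted to NH4+; total volume = 0.05431 L, so [NH4+] = 0.006212/0.05431 = 0.1144 M.
Ka(NH4+) = Kw/Kb = 1.0e-14 / 1.8 x 10^-5 = 5.56e-10.
[H^+] = sqrt(Ka x [NH4+]) = sqrt(5.56e-10 x 0.1144) = 7.97e-6 M.
pH = -log(7.97e-6) = 5.10.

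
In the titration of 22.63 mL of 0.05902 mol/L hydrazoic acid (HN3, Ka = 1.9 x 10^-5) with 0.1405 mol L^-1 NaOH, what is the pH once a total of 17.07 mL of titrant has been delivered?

n(acid) = 0.05902 x 0.02263 = 0.001336 mol; n(NaOH) added = 0.1405 x 0.01707 = 0.002398 mol.
Base is in excess by 0.002398 - 0.001336 = 0.001063 mol in a total volume of 0.03970 L.
[OH^-] = 0.001063/0.03970 = 0.02677 M, so pOH = 1.57 and pH = 14.00 - 1.57 = 12.43.

12.43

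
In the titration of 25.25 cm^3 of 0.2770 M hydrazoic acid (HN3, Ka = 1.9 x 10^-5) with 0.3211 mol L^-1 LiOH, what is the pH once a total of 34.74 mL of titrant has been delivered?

12.84

n(acid) = 0.2770 x 0.02525 = 0.006994 mol; n(LiOH) added = 0.3211 x 0.03474 = 0.01116 mol.
Base is in excess by 0.01116 - 0.006994 = 0.004161 mol in a total volume of 0.05999 L.
[OH^-] = 0.004161/0.05999 = 0.06936 M, so pOH = 1.16 and pH = 14.00 - 1.16 = 12.84.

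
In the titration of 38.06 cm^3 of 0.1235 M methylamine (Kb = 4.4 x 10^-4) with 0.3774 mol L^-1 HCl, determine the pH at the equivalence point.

n(CH3NH2) = 0.1235 x 0.03806 = 0.004700 mol; V(HCl) at equivalence = 0.004700/0.3774 = 0.01245 L.
At equivalence the base is fully converted to CH3NH3+; total volume = 0.05051 L, so [CH3NH3+] = 0.004700/0.05051 = 0.09305 M.
Ka(CH3NH3+) = Kw/Kb = 1.0e-14 / 4.4 x 10^-4 = 2.27e-11.
[H^+] = sqrt(Ka x [CH3NH3+]) = sqrt(2.27e-11 x 0.09305) = 1.45e-6 M.
pH = -log(1.45e-6) = 5.84.

5.84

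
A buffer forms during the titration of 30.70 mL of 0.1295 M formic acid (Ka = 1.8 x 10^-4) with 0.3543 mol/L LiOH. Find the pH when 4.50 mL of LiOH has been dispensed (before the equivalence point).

3.57

Initial n(HCOOH) = 0.1295 x 0.03070 = 0.003976 mol.
n(LiOH) added = 0.3543 x 0.004500 = 0.001594 mol, converting that many moles of HCOOH to HCOO-.
Remaining n(HCOOH) = 0.002381 mol; n(HCOO-) = 0.001594 mol.
By Henderson-Hasselbalch, pH = pKa + log([A^-]/[HA]) = 3.74 + log(0.001594/0.002381) = 3.74 + (-0.17) = 3.57.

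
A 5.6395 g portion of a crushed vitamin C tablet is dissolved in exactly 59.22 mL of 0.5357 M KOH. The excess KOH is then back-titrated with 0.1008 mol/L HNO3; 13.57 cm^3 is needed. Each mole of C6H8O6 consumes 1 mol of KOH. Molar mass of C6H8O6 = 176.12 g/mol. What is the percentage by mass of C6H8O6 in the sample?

Total n(KOH) added = 0.5357 x 0.05922 = 0.03172 mol.
n(HNO3) used = 0.1008 x 0.01357 = 0.001368 mol, which equals the excess n(KOH).
So n(KOH) consumed by the sample = 0.03172 - 0.001368 = 0.03036 mol.
n(C6H8O6) = 0.03036 / 1 = 0.03036 mol.
mass C6H8O6 = 0.03036 x 176.12 = 5.346 g, so %C6H8O6 = 5.346/5.6395 x 100 = 94.8%.

94.8%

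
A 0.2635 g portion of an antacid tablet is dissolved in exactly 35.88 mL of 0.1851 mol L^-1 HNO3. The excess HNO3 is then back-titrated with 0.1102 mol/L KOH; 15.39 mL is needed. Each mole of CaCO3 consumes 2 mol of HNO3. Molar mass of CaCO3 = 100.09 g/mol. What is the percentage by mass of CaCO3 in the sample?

93.9%

Total n(HNO3) added = 0.1851 x 0.03588 = 0.006641 mol.
n(KOH) used = 0.1102 x 0.01539 = 0.001696 mol, which equals the excess n(HNO3).
So n(HNO3) consumed by the sample = 0.006641 - 0.001696 = 0.004945 mol.
n(CaCO3) = 0.004945 / 2 = 0.002473 mol.
mass CaCO3 = 0.002473 x 100.09 = 0.2475 g, so %CaCO3 = 0.2475/0.2635 x 100 = 93.9%.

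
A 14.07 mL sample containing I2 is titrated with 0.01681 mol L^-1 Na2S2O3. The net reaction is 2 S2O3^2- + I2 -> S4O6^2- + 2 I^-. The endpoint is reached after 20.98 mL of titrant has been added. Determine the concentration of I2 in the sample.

0.0125 M

n(Na2S2O3) = 0.01681 x 0.02098 = 0.0003527 mol.
From the balanced equation, 2 mol Na2S2O3 reacts with 1 mol I2, so n(I2) = 0.0003527 x 1/2 = 0.0001763 mol.
[I2] = 0.0001763 / 0.01407 L = 0.0125 M.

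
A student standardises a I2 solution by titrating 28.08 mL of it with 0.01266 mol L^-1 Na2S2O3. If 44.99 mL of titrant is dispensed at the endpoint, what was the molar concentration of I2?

0.0101 M

n(Na2S2O3) = 0.01266 x 0.04499 = 0.0005696 mol.
From the balanced equation, 2 mol Na2S2O3 reacts with 1 mol I2, so n(I2) = 0.0005696 x 1/2 = 0.0002848 mol.
[I2] = 0.0002848 / 0.02808 L = 0.0101 M.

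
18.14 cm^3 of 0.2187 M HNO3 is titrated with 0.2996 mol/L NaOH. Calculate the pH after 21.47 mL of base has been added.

12.79

n(acid) = 0.2187 x 0.01814 = 0.003967 mol; n(NaOH) added = 0.2996 x 0.02147 = 0.006432 mol.
Base is in excess by 0.006432 - 0.003967 = 0.002465 mol in a total volume of 0.03961 L.
[OH^-] = 0.002465/0.03961 = 0.06224 M, so pOH = 1.21 and pH = 14.00 - 1.21 = 12.79.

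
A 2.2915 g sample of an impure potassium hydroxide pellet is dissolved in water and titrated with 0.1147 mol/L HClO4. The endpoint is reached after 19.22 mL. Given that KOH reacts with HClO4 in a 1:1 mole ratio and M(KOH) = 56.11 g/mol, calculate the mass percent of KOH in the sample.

n(HClO4) = 0.1147 x 0.01922 = 0.002205 mol.
n(KOH) = 0.002205 / 1 = 0.002205 mol.
mass of KOH = 0.002205 x 56.11 = 0.1237 g.
% purity = 0.1237 / 2.2915 x 100 = 5.40%.

5.40%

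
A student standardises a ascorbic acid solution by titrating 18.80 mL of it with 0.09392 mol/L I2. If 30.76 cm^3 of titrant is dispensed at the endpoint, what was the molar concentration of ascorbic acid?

0.154 M

n(I2) = 0.09392 x 0.03076 = 0.002889 mol.
From the balanced equation, 1 mol I2 reacts with 1 mol ascorbic acid, so n(ascorbic acid) = 0.002889 x 1/1 = 0.002889 mol.
[ascorbic acid] = 0.002889 / 0.01880 L = 0.154 M.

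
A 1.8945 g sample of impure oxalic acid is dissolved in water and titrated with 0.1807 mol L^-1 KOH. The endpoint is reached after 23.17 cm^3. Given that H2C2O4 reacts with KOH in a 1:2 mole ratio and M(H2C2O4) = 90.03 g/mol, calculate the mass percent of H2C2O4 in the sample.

9.95%

n(KOH) = 0.1807 x 0.02317 = 0.004187 mol.
n(H2C2O4) = 0.004187 / 2 = 0.002093 mol.
mass of H2C2O4 = 0.002093 x 90.03 = 0.1885 g.
% purity = 0.1885 / 1.8945 x 100 = 9.95%.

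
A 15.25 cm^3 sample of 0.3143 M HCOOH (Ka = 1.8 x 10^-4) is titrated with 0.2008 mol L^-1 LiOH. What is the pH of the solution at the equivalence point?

8.42

n(HCOOH) = 0.3143 x 0.01525 = 0.004793 mol; V(LiOH) at equivalence = 0.004793/0.2008 = 0.02387 L.
At equivalence all the acid is converted to HCOO-; total volume = 0.01525 + 0.02387 = 0.03912 L, so [HCOO-] = 0.004793/0.03912 = 0.1225 M.
Kb = Kw/Ka = 1.0e-14 / 1.8 x 10^-4 = 5.56e-11.
[OH^-] = sqrt(Kb x [HCOO-]) = sqrt(5.56e-11 x 0.1225) = 2.61e-6 M.
pOH = 5.58, so pH = 14.00 - 5.58 = 8.42.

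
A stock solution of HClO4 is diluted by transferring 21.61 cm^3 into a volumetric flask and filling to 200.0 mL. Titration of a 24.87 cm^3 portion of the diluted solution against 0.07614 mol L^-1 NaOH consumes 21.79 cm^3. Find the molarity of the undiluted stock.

0.617 M

n(NaOH) = 0.07614 x 0.02179 = 0.001659 mol.
n(HClO4) in the aliquot = 0.001659 mol.
[diluted HClO4] = 0.001659 / 0.02487 = 0.06671 M.
Dilution factor = 200.0/21.61 = 9.255, so [stock] = 0.06671 x 9.255 = 0.617 M.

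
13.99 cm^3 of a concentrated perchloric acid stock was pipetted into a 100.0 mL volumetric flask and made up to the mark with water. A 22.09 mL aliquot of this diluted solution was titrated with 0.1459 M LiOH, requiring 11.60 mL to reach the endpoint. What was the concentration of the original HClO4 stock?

0.548 M

n(LiOH) = 0.1459 x 0.01160 = 0.001692 mol.
n(HClO4) in the aliquot = 0.001692 mol.
[diluted HClO4] = 0.001692 / 0.02209 = 0.07662 M.
Dilution factor = 100.0/13.99 = 7.148, so [stock] = 0.07662 x 7.148 = 0.548 M.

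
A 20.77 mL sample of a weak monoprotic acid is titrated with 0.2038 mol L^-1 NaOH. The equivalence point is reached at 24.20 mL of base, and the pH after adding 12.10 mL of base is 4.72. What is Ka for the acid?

12.10 mL is half of the equivalence volume, so this is the half-equivalence point where [HA] = [A^-].
At half-equivalence pH = pKa, so pKa = 4.72.
Ka = 10^(-4.72) = 1.9 x 10^-5.

1.9 x 10^-5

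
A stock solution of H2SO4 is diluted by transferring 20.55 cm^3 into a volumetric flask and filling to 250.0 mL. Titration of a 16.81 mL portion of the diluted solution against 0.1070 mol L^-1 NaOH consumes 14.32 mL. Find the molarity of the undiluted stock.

0.554 M

n(NaOH) = 0.1070 x 0.01432 = 0.001532 mol.
n(H2SO4) in the aliquot = 0.001532 x 1/2 = 0.0007661 mol.
[diluted H2SO4] = 0.0007661 / 0.01681 = 0.04558 M.
Dilution factor = 250.0/20.55 = 12.17, so [stock] = 0.04558 x 12.17 = 0.554 M.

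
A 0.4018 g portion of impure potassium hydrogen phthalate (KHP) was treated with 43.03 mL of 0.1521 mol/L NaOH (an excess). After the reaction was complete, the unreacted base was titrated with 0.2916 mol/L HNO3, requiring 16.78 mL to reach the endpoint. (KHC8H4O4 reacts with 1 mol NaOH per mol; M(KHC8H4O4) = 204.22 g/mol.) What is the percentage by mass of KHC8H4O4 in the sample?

Total n(NaOH) added = 0.1521 x 0.04303 = 0.006545 mol.
n(HNO3) used = 0.2916 x 0.01678 = 0.004893 mol, which equals the excess n(NaOH).
So n(NaOH) consumed by the sample = 0.006545 - 0.004893 = 0.001652 mol.
n(KHC8H4O4) = 0.001652 / 1 = 0.001652 mol.
mass KHC8H4O4 = 0.001652 x 204.22 = 0.3373 g, so %KHC8H4O4 = 0.3373/0.4018 x 100 = 84.0%.

84.0%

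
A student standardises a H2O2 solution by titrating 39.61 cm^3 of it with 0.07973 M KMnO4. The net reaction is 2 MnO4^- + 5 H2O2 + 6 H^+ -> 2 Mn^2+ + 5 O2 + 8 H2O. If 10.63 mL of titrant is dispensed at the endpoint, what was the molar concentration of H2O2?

n(KMnO4) = 0.07973 x 0.01063 = 0.0008475 mol.
From the balanced equation, 2 mol KMnO4 reacts with 5 mol H2O2, so n(H2O2) = 0.0008475 x 5/2 = 0.002119 mol.
[H2O2] = 0.002119 / 0.03961 L = 0.0535 M.

0.0535 M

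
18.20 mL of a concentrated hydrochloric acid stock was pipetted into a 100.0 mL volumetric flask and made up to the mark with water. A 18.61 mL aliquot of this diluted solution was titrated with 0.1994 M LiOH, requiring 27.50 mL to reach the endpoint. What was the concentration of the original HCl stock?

n(LiOH) = 0.1994 x 0.02750 = 0.005484 mol.
n(HCl) in the aliquot = 0.005484 mol.
[diluted HCl] = 0.005484 / 0.01861 = 0.2947 M.
Dilution factor = 100.0/18.20 = 5.495, so [stock] = 0.2947 x 5.495 = 1.62 M.

1.62 M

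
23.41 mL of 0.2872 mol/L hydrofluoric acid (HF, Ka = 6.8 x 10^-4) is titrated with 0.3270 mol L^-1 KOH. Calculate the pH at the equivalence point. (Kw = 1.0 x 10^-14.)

8.18

n(HF) = 0.2872 x 0.02341 = 0.006723 mol; V(KOH) at equivalence = 0.006723/0.3270 = 0.02056 L.
At equivalence all the acid is converted to F-; total volume = 0.02341 + 0.02056 = 0.04397 L, so [F-] = 0.006723/0.04397 = 0.1529 M.
Kb = Kw/Ka = 1.0e-14 / 6.8 x 10^-4 = 1.47e-11.
[OH^-] = sqrt(Kb x [F-]) = sqrt(1.47e-11 x 0.1529) = 1.50e-6 M.
pOH = 5.82, so pH = 14.00 - 5.82 = 8.18.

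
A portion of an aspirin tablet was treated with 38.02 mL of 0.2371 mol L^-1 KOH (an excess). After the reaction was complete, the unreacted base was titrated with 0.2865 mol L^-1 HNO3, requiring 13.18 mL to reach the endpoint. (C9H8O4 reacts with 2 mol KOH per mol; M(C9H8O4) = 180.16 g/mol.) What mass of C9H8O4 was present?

0.472 g

Total n(KOH) added = 0.2371 x 0.03802 = 0.009015 mol.
n(HNO3) used = 0.2865 x 0.01318 = 0.003776 mol, which equals the excess n(KOH).
So n(KOH) consumed by the sample = 0.009015 - 0.003776 = 0.005238 mol.
n(C9H8O4) = 0.005238 / 2 = 0.002619 mol.
mass = 0.002619 mol x 180.16 g/mol = 0.472 g.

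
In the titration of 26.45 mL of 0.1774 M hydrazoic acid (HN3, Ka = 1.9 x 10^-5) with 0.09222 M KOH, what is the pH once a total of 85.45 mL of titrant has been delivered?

n(acid) = 0.1774 x 0.02645 = 0.004692 mol; n(KOH) added = 0.09222 x 0.08545 = 0.007880 mol.
Base is in excess by 0.007880 - 0.004692 = 0.003188 mol in a total volume of 0.1119 L.
[OH^-] = 0.003188/0.1119 = 0.02849 M, so pOH = 1.55 and pH = 14.00 - 1.55 = 12.45.

12.45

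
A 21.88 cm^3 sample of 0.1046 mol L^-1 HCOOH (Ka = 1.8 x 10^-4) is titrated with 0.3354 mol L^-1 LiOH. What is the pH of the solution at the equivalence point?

8.32

n(HCOOH) = 0.1046 x 0.02188 = 0.002289 mol; V(LiOH) at equivalence = 0.002289/0.3354 = 0.006824 L.
At equivalence all the acid is converted to HCOO-; total volume = 0.02188 + 0.006824 = 0.02870 L, so [HCOO-] = 0.002289/0.02870 = 0.07973 M.
Kb = Kw/Ka = 1.0e-14 / 1.8 x 10^-4 = 5.56e-11.
[OH^-] = sqrt(Kb x [HCOO-]) = sqrt(5.56e-11 x 0.07973) = 2.10e-6 M.
pOH = 5.68, so pH = 14.00 - 5.68 = 8.32.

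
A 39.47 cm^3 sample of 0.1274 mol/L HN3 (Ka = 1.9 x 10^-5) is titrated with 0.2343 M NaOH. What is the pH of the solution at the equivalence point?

n(HN3) = 0.1274 x 0.03947 = 0.005028 mol; V(NaOH) at equivalence = 0.005028/0.2343 = 0.02146 L.
At equivalence all the acid is converted to N3-; total volume = 0.03947 + 0.02146 = 0.06093 L, so [N3-] = 0.005028/0.06093 = 0.08253 M.
Kb = Kw/Ka = 1.0e-14 / 1.9 x 10^-5 = 5.26e-10.
[OH^-] = sqrt(Kb x [N3-]) = sqrt(5.26e-10 x 0.08253) = 6.59e-6 M.
pOH = 5.18, so pH = 14.00 - 5.18 = 8.82.

8.82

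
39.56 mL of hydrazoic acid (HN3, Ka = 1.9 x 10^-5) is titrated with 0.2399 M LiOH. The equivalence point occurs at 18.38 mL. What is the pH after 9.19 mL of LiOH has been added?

4.72

9.19 mL is exactly half the equivalence volume (18.38/2), i.e. the half-equivalence point.
There, n(HA) = n(A^-), so pH = pKa = -log(1.9 x 10^-5) = 4.72.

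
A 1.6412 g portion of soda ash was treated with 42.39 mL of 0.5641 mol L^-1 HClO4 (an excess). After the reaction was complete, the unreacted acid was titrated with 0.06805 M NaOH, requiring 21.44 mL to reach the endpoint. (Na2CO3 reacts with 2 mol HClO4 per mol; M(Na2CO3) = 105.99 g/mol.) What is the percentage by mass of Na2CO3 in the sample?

Total n(HClO4) added = 0.5641 x 0.04239 = 0.02391 mol.
n(NaOH) used = 0.06805 x 0.02144 = 0.001459 mol, which equals the excess n(HClO4).
So n(HClO4) consumed by the sample = 0.02391 - 0.001459 = 0.02245 mol.
n(Na2CO3) = 0.02245 / 2 = 0.01123 mol.
mass Na2CO3 = 0.01123 x 105.99 = 1.190 g, so %Na2CO3 = 1.190/1.6412 x 100 = 72.5%.

72.5%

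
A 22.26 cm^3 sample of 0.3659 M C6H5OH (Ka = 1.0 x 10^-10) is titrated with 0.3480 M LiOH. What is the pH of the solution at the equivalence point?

11.63

n(C6H5OH) = 0.3659 x 0.02226 = 0.008145 mol; V(LiOH) at equivalence = 0.008145/0.3480 = 0.02340 L.
At equivalence all the acid is converted to C6H5O-; total volume = 0.02226 + 0.02340 = 0.04566 L, so [C6H5O-] = 0.008145/0.04566 = 0.1784 M.
Kb = Kw/Ka = 1.0e-14 / 1.0 x 10^-10 = 0.000100.
[OH^-] = sqrt(Kb x [C6H5O-]) = sqrt(0.000100 x 0.1784) = 0.00422 M.
pOH = 2.37, so pH = 14.00 - 2.37 = 11.63.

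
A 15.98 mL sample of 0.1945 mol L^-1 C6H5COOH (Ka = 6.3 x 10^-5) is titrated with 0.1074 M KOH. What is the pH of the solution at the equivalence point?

8.52

n(C6H5COOH) = 0.1945 x 0.01598 = 0.003108 mol; V(KOH) at equivalence = 0.003108/0.1074 = 0.02894 L.
At equivalence all the acid is converted to C6H5COO-; total volume = 0.01598 + 0.02894 = 0.04492 L, so [C6H5COO-] = 0.003108/0.04492 = 0.06919 M.
Kb = Kw/Ka = 1.0e-14 / 6.3 x 10^-5 = 1.59e-10.
[OH^-] = sqrt(Kb x [C6H5COO-]) = sqrt(1.59e-10 x 0.06919) = 3.31e-6 M.
pOH = 5.48, so pH = 14.00 - 5.48 = 8.52.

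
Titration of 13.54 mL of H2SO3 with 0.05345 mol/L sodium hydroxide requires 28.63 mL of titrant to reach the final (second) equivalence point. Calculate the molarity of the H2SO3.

n(NaOH) = 0.05345 x 0.02863 = 0.001530 mol.
At the final (second) equivalence point, 2 mol OH^- react per mol H2SO3, so n(H2SO3) = 0.001530 / 2 = 0.0007651 mol.
[H2SO3] = 0.0007651 / 0.01354 L = 0.0565 M.

0.0565 M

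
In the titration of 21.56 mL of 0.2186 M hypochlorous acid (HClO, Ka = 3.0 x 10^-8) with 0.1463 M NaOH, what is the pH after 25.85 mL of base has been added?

8.13

Initial n(HClO) = 0.2186 x 0.02156 = 0.004713 mol.
n(NaOH) added = 0.1463 x 0.02585 = 0.003782 mol, converting that many moles of HClO to ClO-.
Remaining n(HClO) = 0.0009312 mol; n(ClO-) = 0.003782 mol.
By Henderson-Hasselbalch, pH = pKa + log([A^-]/[HA]) = 7.52 + log(0.003782/0.0009312) = 7.52 + (+0.61) = 8.13.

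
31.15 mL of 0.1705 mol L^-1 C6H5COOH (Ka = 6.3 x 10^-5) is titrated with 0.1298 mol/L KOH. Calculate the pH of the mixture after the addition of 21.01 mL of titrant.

4.22

Initial n(C6H5COOH) = 0.1705 x 0.03115 = 0.005311 mol.
n(KOH) added = 0.1298 x 0.02101 = 0.002727 mol, converting that many moles of C6H5COOH to C6H5COO-.
Remaining n(C6H5COOH) = 0.002584 mol; n(C6H5COO-) = 0.002727 mol.
By Henderson-Hasselbalch, pH = pKa + log([A^-]/[HA]) = 4.20 + log(0.002727/0.002584) = 4.20 + (+0.02) = 4.22.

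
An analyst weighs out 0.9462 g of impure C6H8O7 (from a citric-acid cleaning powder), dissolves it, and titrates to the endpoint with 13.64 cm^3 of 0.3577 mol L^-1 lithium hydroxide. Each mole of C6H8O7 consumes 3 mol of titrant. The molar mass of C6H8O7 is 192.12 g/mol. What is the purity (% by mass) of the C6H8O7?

33.0%

n(LiOH) = 0.3577 x 0.01364 = 0.004879 mol.
n(C6H8O7) = 0.004879 / 3 = 0.001626 mol.
mass of C6H8O7 = 0.001626 x 192.12 = 0.3125 g.
% purity = 0.3125 / 0.9462 x 100 = 33.0%.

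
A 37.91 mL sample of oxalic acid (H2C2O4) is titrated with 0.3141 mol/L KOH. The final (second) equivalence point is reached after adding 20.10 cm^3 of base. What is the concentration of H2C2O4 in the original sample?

0.0833 M

n(KOH) = 0.3141 x 0.02010 = 0.006313 mol.
At the final (second) equivalence point, 2 mol OH^- react per mol H2C2O4, so n(H2C2O4) = 0.006313 / 2 = 0.003157 mol.
[H2C2O4] = 0.003157 / 0.03791 L = 0.0833 M.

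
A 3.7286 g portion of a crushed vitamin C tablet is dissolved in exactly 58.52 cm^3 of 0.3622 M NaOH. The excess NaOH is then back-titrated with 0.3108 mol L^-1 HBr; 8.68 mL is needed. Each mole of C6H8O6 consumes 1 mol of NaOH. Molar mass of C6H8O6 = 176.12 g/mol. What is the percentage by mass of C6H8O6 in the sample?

87.4%

Total n(NaOH) added = 0.3622 x 0.05852 = 0.02120 mol.
n(HBr) used = 0.3108 x 0.008680 = 0.002698 mol, which equals the excess n(NaOH).
So n(NaOH) consumed by the sample = 0.02120 - 0.002698 = 0.01850 mol.
n(C6H8O6) = 0.01850 / 1 = 0.01850 mol.
mass C6H8O6 = 0.01850 x 176.12 = 3.258 g, so %C6H8O6 = 3.258/3.7286 x 100 = 87.4%.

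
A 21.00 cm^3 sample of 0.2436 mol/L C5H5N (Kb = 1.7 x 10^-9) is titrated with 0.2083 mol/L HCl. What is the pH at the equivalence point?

n(C5H5N) = 0.2436 x 0.02100 = 0.005116 mol; V(HCl) at equivalence = 0.005116/0.2083 = 0.02456 L.
At equivalence the base is fully converted to C5H5NH+; total volume = 0.04556 L, so [C5H5NH+] = 0.005116/0.04556 = 0.1123 M.
Ka(C5H5NH+) = Kw/Kb = 1.0e-14 / 1.7 x 10^-9 = 5.88e-6.
[H^+] = sqrt(Ka x [C5H5NH+]) = sqrt(5.88e-6 x 0.1123) = 0.000813 M.
pH = -log(0.000813) = 3.09.

3.09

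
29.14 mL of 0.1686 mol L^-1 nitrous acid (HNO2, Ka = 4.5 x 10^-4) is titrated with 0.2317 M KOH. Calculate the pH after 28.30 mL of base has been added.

n(acid) = 0.1686 x 0.02914 = 0.004913 mol; n(KOH) added = 0.2317 x 0.02830 = 0.006557 mol.
Base is in excess by 0.006557 - 0.004913 = 0.001644 mol in a total volume of 0.05744 L.
[OH^-] = 0.001644/0.05744 = 0.02862 M, so pOH = 1.54 and pH = 14.00 - 1.54 = 12.46.

12.46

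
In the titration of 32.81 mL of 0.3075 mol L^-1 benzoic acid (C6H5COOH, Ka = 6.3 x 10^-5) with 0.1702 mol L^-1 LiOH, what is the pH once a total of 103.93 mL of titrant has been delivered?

12.74

n(acid) = 0.3075 x 0.03281 = 0.01009 mol; n(LiOH) added = 0.1702 x 0.1039 = 0.01769 mol.
Base is in excess by 0.01769 - 0.01009 = 0.007600 mol in a total volume of 0.1367 L.
[OH^-] = 0.007600/0.1367 = 0.05558 M, so pOH = 1.26 and pH = 14.00 - 1.26 = 12.74.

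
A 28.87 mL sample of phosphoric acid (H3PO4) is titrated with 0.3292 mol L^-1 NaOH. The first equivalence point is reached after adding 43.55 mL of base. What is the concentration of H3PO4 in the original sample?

0.497 M

n(NaOH) = 0.3292 x 0.04355 = 0.01434 mol.
At the first equivalence point, 1 mol OH^- react per mol H3PO4, so n(H3PO4) = 0.01434 / 1 = 0.01434 mol.
[H3PO4] = 0.01434 / 0.02887 L = 0.497 M.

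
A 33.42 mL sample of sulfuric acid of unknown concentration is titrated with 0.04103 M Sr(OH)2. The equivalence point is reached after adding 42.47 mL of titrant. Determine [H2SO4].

n(Sr(OH)2) delivered = 0.04103 x 0.04247 = 0.001743 mol.
For a 1:1 reaction, n(H2SO4) = 0.001743 mol.
[H2SO4] = 0.001743 mol / 0.03342 L = 0.0521 M.

0.0521 M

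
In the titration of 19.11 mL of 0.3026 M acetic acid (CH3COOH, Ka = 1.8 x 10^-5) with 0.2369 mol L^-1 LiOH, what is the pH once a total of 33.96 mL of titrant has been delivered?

12.63

n(acid) = 0.3026 x 0.01911 = 0.005783 mol; n(LiOH) added = 0.2369 x 0.03396 = 0.008045 mol.
Base is in excess by 0.008045 - 0.005783 = 0.002262 mol in a total volume of 0.05307 L.
[OH^-] = 0.002262/0.05307 = 0.04263 M, so pOH = 1.37 and pH = 14.00 - 1.37 = 12.63.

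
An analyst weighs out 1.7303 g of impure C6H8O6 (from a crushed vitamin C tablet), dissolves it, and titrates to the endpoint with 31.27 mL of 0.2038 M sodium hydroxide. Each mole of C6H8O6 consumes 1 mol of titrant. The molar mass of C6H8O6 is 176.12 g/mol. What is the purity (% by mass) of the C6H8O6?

n(NaOH) = 0.2038 x 0.03127 = 0.006373 mol.
n(C6H8O6) = 0.006373 / 1 = 0.006373 mol.
mass of C6H8O6 = 0.006373 x 176.12 = 1.122 g.
% purity = 1.122 / 1.7303 x 100 = 64.9%.

64.9%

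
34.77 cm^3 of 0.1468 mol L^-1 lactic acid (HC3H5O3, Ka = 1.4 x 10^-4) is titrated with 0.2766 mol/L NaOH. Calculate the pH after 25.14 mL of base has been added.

12.49

n(acid) = 0.1468 x 0.03477 = 0.005104 mol; n(NaOH) added = 0.2766 x 0.02514 = 0.006954 mol.
Base is in excess by 0.006954 - 0.005104 = 0.001849 mol in a total volume of 0.05991 L.
[OH^-] = 0.001849/0.05991 = 0.03087 M, so pOH = 1.51 and pH = 14.00 - 1.51 = 12.49.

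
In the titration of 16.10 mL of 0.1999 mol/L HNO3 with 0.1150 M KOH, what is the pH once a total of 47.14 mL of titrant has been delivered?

n(acid) = 0.1999 x 0.01610 = 0.003218 mol; n(KOH) added = 0.1150 x 0.04714 = 0.005421 mol.
Base is in excess by 0.005421 - 0.003218 = 0.002203 mol in a total volume of 0.06324 L.
[OH^-] = 0.002203/0.06324 = 0.03483 M, so pOH = 1.46 and pH = 14.00 - 1.46 = 12.54.

12.54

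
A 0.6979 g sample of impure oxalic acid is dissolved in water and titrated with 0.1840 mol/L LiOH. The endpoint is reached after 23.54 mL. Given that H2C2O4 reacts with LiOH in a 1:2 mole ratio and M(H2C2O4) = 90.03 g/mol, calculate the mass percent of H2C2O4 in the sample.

27.9%

n(LiOH) = 0.1840 x 0.02354 = 0.004331 mol.
n(H2C2O4) = 0.004331 / 2 = 0.002166 mol.
mass of H2C2O4 = 0.002166 x 90.03 = 0.1950 g.
% purity = 0.1950 / 0.6979 x 100 = 27.9%.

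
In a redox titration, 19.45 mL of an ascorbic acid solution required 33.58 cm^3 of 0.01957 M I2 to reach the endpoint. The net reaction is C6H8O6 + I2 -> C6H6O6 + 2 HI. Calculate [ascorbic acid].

n(I2) = 0.01957 x 0.03358 = 0.0006572 mol.
From the balanced equation, 1 mol I2 reacts with 1 mol ascorbic acid, so n(ascorbic acid) = 0.0006572 x 1/1 = 0.0006572 mol.
[ascorbic acid] = 0.0006572 / 0.01945 L = 0.0338 M.

0.0338 M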